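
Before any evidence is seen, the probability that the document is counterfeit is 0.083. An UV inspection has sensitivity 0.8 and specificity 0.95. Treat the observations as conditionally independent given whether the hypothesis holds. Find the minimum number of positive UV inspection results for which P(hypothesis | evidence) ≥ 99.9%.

Prior odds: 0.083 ÷ 0.917 = 83/917.
False-positive rate = 1 − 0.95 = 0.05; likelihood ratio of a positive = 0.8/0.05 = 16.
Target posterior odds = 0.999/0.001 = 999.
Require 16ⁿ ≥ 999 ÷ (83/917) = 916083/83.
16³ = 4096 falls short of 916083/83 but 16⁴ = 65536 reaches it, so n = 4.

4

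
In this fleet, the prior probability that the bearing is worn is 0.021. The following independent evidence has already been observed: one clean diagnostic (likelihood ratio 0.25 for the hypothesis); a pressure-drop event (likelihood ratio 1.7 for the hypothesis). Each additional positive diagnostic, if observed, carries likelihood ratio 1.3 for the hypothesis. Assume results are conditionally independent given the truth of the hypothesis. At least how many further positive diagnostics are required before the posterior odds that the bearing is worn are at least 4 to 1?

24

Prior odds = 0.021/0.979 = 21/979.
Combined Bayes factor of the evidence already in hand = 0.25 × 1.7 = 0.425.
Odds after that evidence = (21/979) × 0.425 = 357/39160.
Target odds = 4.
Need 1.3ⁿ ≥ 4 ÷ (357/39160) = 156640/357.
1.3²³ ≈417.539 falls short of 156640/357 but 1.3²⁴ ≈542.801 reaches it, so n = 24.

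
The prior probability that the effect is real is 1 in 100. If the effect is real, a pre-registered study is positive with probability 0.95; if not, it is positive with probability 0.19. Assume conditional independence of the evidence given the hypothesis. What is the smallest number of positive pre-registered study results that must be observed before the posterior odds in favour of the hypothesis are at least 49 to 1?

6

Prior odds: 0.01 ÷ 0.99 = 1/99.
Likelihood ratio of a positive = 0.95/0.19 = 5.
Target odds = 49.
Need (1/99) × 5ⁿ ≥ 49, i.e. 5ⁿ ≥ 4851.
5⁵ = 3125 falls short of 4851 but 5⁶ = 15625 reaches it, so n = 6.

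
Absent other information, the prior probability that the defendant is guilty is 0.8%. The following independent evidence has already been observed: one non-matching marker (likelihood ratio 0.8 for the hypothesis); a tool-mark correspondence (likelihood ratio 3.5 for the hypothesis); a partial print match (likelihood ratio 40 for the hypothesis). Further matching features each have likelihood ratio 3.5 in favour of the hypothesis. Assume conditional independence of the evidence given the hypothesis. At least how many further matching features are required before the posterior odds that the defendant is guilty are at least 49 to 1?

4

Prior odds = 0.008/0.992 = 1/124.
Combined Bayes factor of the evidence already in hand = 0.8 × 3.5 × 40 = 112.
Odds after that evidence = (1/124) × 112 = 28/31.
Target odds = 49.
Need 3.5ⁿ ≥ 49 ÷ (28/31) = 54.25.
3.5³ = 42.875 falls short of 54.25 but 3.5⁴ = 150.0625 reaches it, so n = 4.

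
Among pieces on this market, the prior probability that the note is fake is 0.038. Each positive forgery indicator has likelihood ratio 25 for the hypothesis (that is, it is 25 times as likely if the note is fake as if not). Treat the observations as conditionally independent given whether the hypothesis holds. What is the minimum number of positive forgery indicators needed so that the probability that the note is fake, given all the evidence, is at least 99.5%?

Prior odds = 0.038/0.962 = 19/481.
Likelihood ratio per positive forgery indicator = 25.
Target odds: 0.995 ÷ 0.005 = 199.
Require 25ⁿ ≥ 199 ÷ (19/481) = 95719/19.
25² = 625 falls short of 95719/19 but 25³ = 15625 reaches it, so n = 3.

3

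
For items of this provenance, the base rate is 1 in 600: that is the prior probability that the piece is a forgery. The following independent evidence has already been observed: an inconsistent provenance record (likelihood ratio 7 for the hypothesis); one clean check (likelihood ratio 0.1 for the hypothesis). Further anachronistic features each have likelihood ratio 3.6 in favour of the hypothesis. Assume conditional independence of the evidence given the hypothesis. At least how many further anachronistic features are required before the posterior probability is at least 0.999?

11

Prior odds = (1/600)/(599/600) = 1/599.
Combined Bayes factor of the evidence already in hand = 7 × 0.1 = 0.7.
Odds after that evidence = (1/599) × 0.7 = 7/5990.
Target odds = 0.999/0.001 = 999.
Need 3.6ⁿ ≥ 999 ÷ (7/5990) = 5984010/7.
3.6¹⁰ ≈365616 falls short of 5984010/7 but 3.6¹¹ ≈1.31622e+06 reaches it, so n = 11.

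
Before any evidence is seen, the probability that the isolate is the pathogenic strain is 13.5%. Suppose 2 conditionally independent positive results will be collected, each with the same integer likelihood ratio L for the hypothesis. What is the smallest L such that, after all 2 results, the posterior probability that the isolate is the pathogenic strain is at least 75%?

Prior odds = 0.135/0.865 = 27/173.
Target odds = 0.75/0.25 = 3.
Need L² ≥ 3 ÷ (27/173) = 173/9.
4² = 16 < 173/9 ≤ 25 = 5², so L = 5.

5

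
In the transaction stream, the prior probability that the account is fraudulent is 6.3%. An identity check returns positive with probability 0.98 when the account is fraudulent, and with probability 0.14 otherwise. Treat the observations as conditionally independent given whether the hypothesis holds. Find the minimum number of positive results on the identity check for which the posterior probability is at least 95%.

3

Prior odds = 0.063/0.937 = 63/937.
Likelihood ratio of a positive result = 0.98/0.14 = 7.
Target odds: 0.95 ÷ 0.05 = 19.
Need (63/937) × 7ⁿ ≥ 19, i.e. 7ⁿ ≥ 17803/63.
7² = 49 falls short of 17803/63 but 7³ = 343 reaches it, so n = 3.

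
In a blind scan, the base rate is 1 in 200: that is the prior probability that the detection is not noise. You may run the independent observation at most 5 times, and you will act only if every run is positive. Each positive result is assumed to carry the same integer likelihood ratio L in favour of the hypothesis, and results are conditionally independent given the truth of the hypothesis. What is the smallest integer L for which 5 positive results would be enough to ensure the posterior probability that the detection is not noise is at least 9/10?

5

Prior odds = 0.005/0.995 = 1/199.
Target odds = 0.9/0.1 = 9.
Need L⁵ ≥ 9 ÷ (1/199) = 1791.
4⁵ = 1024 < 1791 ≤ 3125 = 5⁵, so L = 5.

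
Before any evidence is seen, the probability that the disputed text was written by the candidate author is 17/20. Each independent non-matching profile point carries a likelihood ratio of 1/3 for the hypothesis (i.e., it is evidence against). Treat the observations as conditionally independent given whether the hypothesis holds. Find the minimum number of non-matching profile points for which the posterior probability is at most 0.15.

4

Prior odds = 0.85/0.15 = 17/3.
Likelihood ratio per non-matching profile point = 1/3.
Target posterior odds = 0.15/0.85 = 3/17.
Need (17/3) × (1/3)ⁿ ≤ 3/17, i.e. (1/3)ⁿ ≤ 9/289.
(1/3)³ = 1/27 is still above 9/289 but (1/3)⁴ = 1/81 is at or below it, so n = 4.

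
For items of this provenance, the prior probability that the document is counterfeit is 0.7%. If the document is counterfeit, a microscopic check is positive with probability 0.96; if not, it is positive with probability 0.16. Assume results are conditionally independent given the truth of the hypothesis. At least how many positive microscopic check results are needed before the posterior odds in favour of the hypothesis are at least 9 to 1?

4

Prior odds = 0.007/0.993 = 7/993.
Likelihood ratio of a positive = 0.96/0.16 = 6.
Target odds = 9.
Need (7/993) × 6ⁿ ≥ 9, i.e. 6ⁿ ≥ 8937/7.
6³ = 216 falls short of 8937/7 but 6⁴ = 1296 reaches it, so n = 4.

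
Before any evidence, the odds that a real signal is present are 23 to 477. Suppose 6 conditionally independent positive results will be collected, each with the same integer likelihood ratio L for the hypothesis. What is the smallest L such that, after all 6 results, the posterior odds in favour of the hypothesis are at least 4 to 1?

Prior odds = 23/477.
Target odds = 4.
Need L⁶ ≥ 4 ÷ (23/477) = 1908/23.
2⁶ = 64 < 1908/23 ≤ 729 = 3⁶, so L = 3.

3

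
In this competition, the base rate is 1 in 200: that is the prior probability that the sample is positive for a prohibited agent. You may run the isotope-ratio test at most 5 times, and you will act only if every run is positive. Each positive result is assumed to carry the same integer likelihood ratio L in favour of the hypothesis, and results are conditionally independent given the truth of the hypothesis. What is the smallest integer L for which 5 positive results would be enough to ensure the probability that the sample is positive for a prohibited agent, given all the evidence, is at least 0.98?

7

Prior odds = 0.005/0.995 = 1/199.
Target odds = 0.98/0.02 = 49.
Need L⁵ ≥ 49 ÷ (1/199) = 9751.
6⁵ = 7776 < 9751 ≤ 16807 = 7⁵, so L = 7.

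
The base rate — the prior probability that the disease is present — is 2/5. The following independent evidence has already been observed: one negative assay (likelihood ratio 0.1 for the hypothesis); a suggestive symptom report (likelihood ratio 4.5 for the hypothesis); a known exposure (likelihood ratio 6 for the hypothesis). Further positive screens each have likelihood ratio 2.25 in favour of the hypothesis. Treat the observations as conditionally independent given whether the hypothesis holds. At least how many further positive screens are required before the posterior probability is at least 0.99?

Prior odds = 0.4/0.6 = 2/3.
Combined Bayes factor of the evidence already in hand = 0.1 × 4.5 × 6 = 2.7.
Odds after that evidence = (2/3) × 2.7 = 1.8.
Target odds = 0.99/0.01 = 99.
Need 2.25ⁿ ≥ 99 ÷ 1.8 = 55.
2.25⁴ = 25.62890625 falls short of 55 but 2.25⁵ = 59049/1024 reaches it, so n = 5.

5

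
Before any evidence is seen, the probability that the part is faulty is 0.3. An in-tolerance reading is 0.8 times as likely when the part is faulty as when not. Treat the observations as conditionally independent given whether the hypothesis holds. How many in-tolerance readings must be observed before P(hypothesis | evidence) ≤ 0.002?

25

Prior odds = 0.3/0.7 = 3/7.
Likelihood ratio per in-tolerance reading = 0.8.
Target posterior odds = 0.002/0.998 = 1/499.
Need (3/7) × 0.8ⁿ ≤ 1/499, i.e. 0.8ⁿ ≤ 7/1497.
0.8²⁴ ≈0.00472237 is still above 7/1497 but 0.8²⁵ ≈0.00377789 is at or below it, so n = 25.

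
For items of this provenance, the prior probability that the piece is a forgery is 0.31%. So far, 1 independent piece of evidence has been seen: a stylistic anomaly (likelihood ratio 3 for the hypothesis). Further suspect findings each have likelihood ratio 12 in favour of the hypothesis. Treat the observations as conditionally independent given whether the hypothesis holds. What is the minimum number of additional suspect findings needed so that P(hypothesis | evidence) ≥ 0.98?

Prior odds = 0.0031/0.9969 = 31/9969.
Bayes factor of the evidence already in hand = 3.
Odds after that evidence = (31/9969) × 3 = 31/3323.
Target odds = 0.98/0.02 = 49.
Need 12ⁿ ≥ 49 ÷ (31/3323) = 162827/31.
12³ = 1728 falls short of 162827/31 but 12⁴ = 20736 reaches it, so n = 4.

4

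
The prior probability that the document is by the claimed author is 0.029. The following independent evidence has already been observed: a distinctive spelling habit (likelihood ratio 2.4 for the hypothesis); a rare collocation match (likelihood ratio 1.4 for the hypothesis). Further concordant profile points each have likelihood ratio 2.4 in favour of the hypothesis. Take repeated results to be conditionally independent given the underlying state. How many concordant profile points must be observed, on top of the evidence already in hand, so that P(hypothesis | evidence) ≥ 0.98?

8

Prior odds = 0.029/0.971 = 29/971.
Combined Bayes factor of the evidence already in hand = 2.4 × 1.4 = 3.36.
Odds after that evidence = (29/971) × 3.36 = 2436/24275.
Target odds = 0.98/0.02 = 49.
Need 2.4ⁿ ≥ 49 ÷ (2436/24275) = 169925/348.
2.4⁷ = 35831808/78125 falls short of 169925/348 but 2.4⁸ = 429981696/390625 reaches it, so n = 8.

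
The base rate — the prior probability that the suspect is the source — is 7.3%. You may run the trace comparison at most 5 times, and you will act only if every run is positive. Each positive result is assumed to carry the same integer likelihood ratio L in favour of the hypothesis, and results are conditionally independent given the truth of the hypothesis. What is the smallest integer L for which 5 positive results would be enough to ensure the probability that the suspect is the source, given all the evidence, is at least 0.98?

Prior odds = 0.073/0.927 = 73/927.
Target odds = 0.98/0.02 = 49.
Need L⁵ ≥ 49 ÷ (73/927) = 45423/73.
3⁵ = 243 < 45423/73 ≤ 1024 = 4⁵, so L = 4.

4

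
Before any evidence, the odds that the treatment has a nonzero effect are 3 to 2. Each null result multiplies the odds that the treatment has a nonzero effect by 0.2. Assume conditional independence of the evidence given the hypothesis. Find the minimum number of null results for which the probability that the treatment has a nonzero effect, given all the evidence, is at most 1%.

4

Prior odds = 1.5.
Likelihood ratio per null result = 0.2.
Target posterior odds = 0.01/0.99 = 1/99.
Need 1.5 × 0.2ⁿ ≤ 1/99, i.e. 0.2ⁿ ≤ 2/297.
0.2³ = 0.008 is still above 2/297 but 0.2⁴ = 0.0016 is at or below it, so n = 4.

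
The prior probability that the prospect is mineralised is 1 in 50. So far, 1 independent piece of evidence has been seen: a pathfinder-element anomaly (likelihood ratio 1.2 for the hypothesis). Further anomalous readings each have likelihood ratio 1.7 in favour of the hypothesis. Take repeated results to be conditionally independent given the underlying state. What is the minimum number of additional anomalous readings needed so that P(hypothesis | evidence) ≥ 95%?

13

Prior odds = 0.02/0.98 = 1/49.
Bayes factor of the evidence already in hand = 1.2.
Odds after that evidence = (1/49) × 1.2 = 6/245.
Target odds = 0.95/0.05 = 19.
Need 1.7ⁿ ≥ 19 ÷ (6/245) = 4655/6.
1.7¹² ≈582.622 falls short of 4655/6 but 1.7¹³ ≈990.458 reaches it, so n = 13.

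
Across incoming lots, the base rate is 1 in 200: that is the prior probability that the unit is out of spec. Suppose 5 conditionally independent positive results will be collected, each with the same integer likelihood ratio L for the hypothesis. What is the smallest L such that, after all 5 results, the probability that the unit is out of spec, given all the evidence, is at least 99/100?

8

Prior odds = 0.005/0.995 = 1/199.
Target odds = 0.99/0.01 = 99.
Need L⁵ ≥ 99 ÷ (1/199) = 19701.
7⁵ = 16807 < 19701 ≤ 32768 = 8⁵, so L = 8.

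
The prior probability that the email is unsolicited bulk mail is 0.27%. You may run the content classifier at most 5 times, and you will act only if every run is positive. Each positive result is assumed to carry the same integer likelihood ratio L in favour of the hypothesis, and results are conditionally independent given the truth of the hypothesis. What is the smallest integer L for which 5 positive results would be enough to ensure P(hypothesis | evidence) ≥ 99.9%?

Prior odds = 0.0027/0.9973 = 27/9973.
Target odds = 0.999/0.001 = 999.
Need L⁵ ≥ 999 ÷ (27/9973) = 369001.
12⁵ = 248832 < 369001 ≤ 371293 = 13⁵, so L = 13.

13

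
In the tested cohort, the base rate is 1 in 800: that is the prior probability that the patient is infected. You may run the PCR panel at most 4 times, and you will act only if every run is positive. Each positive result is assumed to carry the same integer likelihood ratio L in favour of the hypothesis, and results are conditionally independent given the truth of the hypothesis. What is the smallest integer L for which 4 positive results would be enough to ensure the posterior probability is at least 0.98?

15

Prior odds = 0.00125/0.99875 = 1/799.
Target odds = 0.98/0.02 = 49.
Need L⁴ ≥ 49 ÷ (1/799) = 39151.
14⁴ = 38416 < 39151 ≤ 50625 = 15⁴, so L = 15.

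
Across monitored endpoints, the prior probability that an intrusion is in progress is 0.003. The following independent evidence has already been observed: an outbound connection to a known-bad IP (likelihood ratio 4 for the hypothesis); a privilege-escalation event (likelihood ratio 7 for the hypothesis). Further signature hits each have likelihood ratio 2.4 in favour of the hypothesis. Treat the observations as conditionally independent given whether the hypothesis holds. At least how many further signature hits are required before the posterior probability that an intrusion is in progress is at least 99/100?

9

Prior odds = 0.003/0.997 = 3/997.
Combined Bayes factor of the evidence already in hand = 4 × 7 = 28.
Odds after that evidence = (3/997) × 28 = 84/997.
Target odds = 0.99/0.01 = 99.
Need 2.4ⁿ ≥ 99 ÷ (84/997) = 32901/28.
2.4⁸ = 429981696/390625 falls short of 32901/28 but 2.4⁹ ≈2641.81 reaches it, so n = 9.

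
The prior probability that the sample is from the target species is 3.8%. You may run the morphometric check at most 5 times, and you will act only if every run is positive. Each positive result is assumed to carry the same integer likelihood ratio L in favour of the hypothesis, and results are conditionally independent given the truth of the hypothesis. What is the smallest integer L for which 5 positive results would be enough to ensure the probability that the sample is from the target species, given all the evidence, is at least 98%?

Prior odds = 0.038/0.962 = 19/481.
Target odds = 0.98/0.02 = 49.
Need L⁵ ≥ 49 ÷ (19/481) = 23569/19.
4⁵ = 1024 < 23569/19 ≤ 3125 = 5⁵, so L = 5.

5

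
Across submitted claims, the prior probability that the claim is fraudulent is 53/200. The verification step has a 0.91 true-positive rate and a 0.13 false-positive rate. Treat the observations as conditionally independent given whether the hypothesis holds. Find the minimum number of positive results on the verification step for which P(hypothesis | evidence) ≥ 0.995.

4

Prior odds: 0.265 ÷ 0.735 = 53/147.
Likelihood ratio of a positive result = 0.91/0.13 = 7.
Target odds: 0.995 ÷ 0.005 = 199.
Need (53/147) × 7ⁿ ≥ 199, i.e. 7ⁿ ≥ 29253/53.
7³ = 343 falls short of 29253/53 but 7⁴ = 2401 reaches it, so n = 4.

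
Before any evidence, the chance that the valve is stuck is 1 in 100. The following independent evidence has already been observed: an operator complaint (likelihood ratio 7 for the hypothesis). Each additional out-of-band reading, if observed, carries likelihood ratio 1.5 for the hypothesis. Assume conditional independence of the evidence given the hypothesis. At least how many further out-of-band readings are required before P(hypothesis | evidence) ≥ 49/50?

Prior odds = 0.01/0.99 = 1/99.
Bayes factor of the evidence already in hand = 7.
Odds after that evidence = (1/99) × 7 = 7/99.
Target odds = 0.98/0.02 = 49.
Need 1.5ⁿ ≥ 49 ÷ (7/99) = 693.
1.5¹⁶ = 43046721/65536 falls short of 693 but 1.5¹⁷ = 129140163/131072 reaches it, so n = 17.

17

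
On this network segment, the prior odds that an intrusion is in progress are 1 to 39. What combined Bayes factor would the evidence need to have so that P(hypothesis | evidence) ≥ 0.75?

Prior odds = 1/39.
Target odds = 0.75/0.25 = 3.
Required Bayes factor = 3 ÷ (1/39) = 117.

117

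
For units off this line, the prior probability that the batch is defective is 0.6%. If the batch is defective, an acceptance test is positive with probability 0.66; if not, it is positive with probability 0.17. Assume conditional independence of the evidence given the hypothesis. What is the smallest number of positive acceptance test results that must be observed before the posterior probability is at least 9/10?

6

Prior odds: 0.006 ÷ 0.994 = 3/497.
Likelihood ratio of a positive = 0.66/0.17 = 66/17.
Target posterior odds = 0.9/0.1 = 9.
Require (66/17)ⁿ ≥ 9 ÷ (3/497) = 1491.
(66/17)⁵ ≈882.013 falls short of 1491 but (66/17)⁶ ≈3424.29 reaches it, so n = 6.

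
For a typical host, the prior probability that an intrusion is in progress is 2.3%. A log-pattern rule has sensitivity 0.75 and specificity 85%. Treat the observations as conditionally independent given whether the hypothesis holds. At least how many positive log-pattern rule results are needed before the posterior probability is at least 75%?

4

Prior odds: 0.023 ÷ 0.977 = 23/977.
False-positive rate = 1 − 0.85 = 0.15; likelihood ratio of a positive = 0.75/0.15 = 5.
Target odds: 0.75 ÷ 0.25 = 3.
Require 5ⁿ ≥ 3 ÷ (23/977) = 2931/23.
5³ = 125 falls short of 2931/23 but 5⁴ = 625 reaches it, so n = 4.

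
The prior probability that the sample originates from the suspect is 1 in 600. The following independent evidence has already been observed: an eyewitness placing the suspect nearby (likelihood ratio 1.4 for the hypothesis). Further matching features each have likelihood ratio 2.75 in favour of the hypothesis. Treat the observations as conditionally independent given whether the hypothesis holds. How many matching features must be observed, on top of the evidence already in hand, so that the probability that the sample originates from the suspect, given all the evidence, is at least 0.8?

8

Prior odds = (1/600)/(599/600) = 1/599.
Bayes factor of the evidence already in hand = 1.4.
Odds after that evidence = (1/599) × 1.4 = 7/2995.
Target odds = 0.8/0.2 = 4.
Need 2.75ⁿ ≥ 4 ÷ (7/2995) = 11980/7.
2.75⁷ = 19487171/16384 falls short of 11980/7 but 2.75⁸ = 214358881/65536 reaches it, so n = 8.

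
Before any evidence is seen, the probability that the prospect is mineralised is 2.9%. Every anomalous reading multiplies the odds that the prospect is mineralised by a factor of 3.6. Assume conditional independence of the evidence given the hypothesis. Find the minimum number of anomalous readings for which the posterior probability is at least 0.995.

Prior odds: 0.029 ÷ 0.971 = 29/971.
Likelihood ratio per anomalous reading = 3.6.
Target odds: 0.995 ÷ 0.005 = 199.
Require 3.6ⁿ ≥ 199 ÷ (29/971) = 193229/29.
3.6⁶ = 34012224/15625 falls short of 193229/29 but 3.6⁷ = 612220032/78125 reaches it, so n = 7.

7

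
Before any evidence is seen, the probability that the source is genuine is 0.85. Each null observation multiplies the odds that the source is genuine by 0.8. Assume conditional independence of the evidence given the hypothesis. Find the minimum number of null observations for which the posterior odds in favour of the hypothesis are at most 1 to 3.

Prior odds: 0.85 ÷ 0.15 = 17/3.
Likelihood ratio per null observation = 0.8.
Target odds = 1/3.
Require 0.8ⁿ ≤ 1/3 ÷ (17/3) = 1/17.
0.8¹² = 16777216/244140625 is still above 1/17 but 0.8¹³ ≈0.0549756 is at or below it, so n = 13.

13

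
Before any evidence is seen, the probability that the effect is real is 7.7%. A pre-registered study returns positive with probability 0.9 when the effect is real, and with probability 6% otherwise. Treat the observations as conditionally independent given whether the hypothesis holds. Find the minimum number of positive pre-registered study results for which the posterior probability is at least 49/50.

3

Prior odds: 0.077 ÷ 0.923 = 77/923.
Likelihood ratio of a positive result = 0.9/0.06 = 15.
Target posterior odds = 0.98/0.02 = 49.
Need (77/923) × 15ⁿ ≥ 49, i.e. 15ⁿ ≥ 6461/11.
15² = 225 falls short of 6461/11 but 15³ = 3375 reaches it, so n = 3.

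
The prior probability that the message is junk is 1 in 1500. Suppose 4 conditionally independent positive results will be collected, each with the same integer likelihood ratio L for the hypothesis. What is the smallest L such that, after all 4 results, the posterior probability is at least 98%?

17

Prior odds = (1/1500)/(1499/1500) = 1/1499.
Target odds = 0.98/0.02 = 49.
Need L⁴ ≥ 49 ÷ (1/1499) = 73451.
16⁴ = 65536 < 73451 ≤ 83521 = 17⁴, so L = 17.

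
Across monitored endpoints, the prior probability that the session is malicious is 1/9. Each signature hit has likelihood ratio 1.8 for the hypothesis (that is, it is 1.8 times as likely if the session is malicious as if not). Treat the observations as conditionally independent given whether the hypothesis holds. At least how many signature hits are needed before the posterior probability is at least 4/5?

6

Prior odds = (1/9)/(8/9) = 0.125.
Likelihood ratio per signature hit = 1.8.
Target posterior odds = 0.8/0.2 = 4.
Require 1.8ⁿ ≥ 4 ÷ 0.125 = 32.
1.8⁵ = 18.89568 falls short of 32 but 1.8⁶ = 531441/15625 reaches it, so n = 6.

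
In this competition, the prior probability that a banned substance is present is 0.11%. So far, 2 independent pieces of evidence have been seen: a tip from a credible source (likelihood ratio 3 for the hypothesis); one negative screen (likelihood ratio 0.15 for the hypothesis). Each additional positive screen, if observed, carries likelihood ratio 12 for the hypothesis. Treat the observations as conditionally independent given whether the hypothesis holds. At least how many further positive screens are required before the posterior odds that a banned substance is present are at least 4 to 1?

4

Prior odds = 0.0011/0.9989 = 11/9989.
Combined Bayes factor of the evidence already in hand = 3 × 0.15 = 0.45.
Odds after that evidence = (11/9989) × 0.45 = 99/199780.
Target odds = 4.
Need 12ⁿ ≥ 4 ÷ (99/199780) = 799120/99.
12³ = 1728 falls short of 799120/99 but 12⁴ = 20736 reaches it, so n = 4.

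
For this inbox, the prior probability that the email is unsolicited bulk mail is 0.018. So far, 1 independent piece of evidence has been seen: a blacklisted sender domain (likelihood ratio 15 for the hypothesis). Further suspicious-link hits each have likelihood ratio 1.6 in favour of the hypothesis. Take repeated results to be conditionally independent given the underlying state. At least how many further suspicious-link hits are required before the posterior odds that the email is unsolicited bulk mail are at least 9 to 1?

8

Prior odds = 0.018/0.982 = 9/491.
Bayes factor of the evidence already in hand = 15.
Odds after that evidence = (9/491) × 15 = 135/491.
Target odds = 9.
Need 1.6ⁿ ≥ 9 ÷ (135/491) = 491/15.
1.6⁷ = 2097152/78125 falls short of 491/15 but 1.6⁸ = 16777216/390625 reaches it, so n = 8.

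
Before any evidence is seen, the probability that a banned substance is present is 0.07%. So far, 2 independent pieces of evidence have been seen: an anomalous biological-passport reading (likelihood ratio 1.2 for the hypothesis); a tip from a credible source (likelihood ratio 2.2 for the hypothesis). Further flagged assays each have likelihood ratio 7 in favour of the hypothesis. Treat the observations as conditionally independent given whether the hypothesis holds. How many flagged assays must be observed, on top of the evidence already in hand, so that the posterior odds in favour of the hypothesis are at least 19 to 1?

5

Prior odds = 0.0007/0.9993 = 7/9993.
Combined Bayes factor of the evidence already in hand = 1.2 × 2.2 = 2.64.
Odds after that evidence = (7/9993) × 2.64 = 154/83275.
Target odds = 19.
Need 7ⁿ ≥ 19 ÷ (154/83275) = 1582225/154.
7⁴ = 2401 falls short of 1582225/154 but 7⁵ = 16807 reaches it, so n = 5.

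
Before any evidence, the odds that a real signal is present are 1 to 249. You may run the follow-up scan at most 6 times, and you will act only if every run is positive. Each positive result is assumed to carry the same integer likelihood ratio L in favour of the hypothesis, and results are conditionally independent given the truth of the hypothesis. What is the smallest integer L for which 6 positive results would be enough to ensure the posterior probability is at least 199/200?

Prior odds = 1/249.
Target odds = 0.995/0.005 = 199.
Need L⁶ ≥ 199 ÷ (1/249) = 49551.
6⁶ = 46656 < 49551 ≤ 117649 = 7⁶, so L = 7.

7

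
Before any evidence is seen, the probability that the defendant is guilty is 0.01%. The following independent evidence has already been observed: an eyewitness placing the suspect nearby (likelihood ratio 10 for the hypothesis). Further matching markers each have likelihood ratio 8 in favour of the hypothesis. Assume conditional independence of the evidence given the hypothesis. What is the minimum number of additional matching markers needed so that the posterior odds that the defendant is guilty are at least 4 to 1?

4

Prior odds = 0.0001/0.9999 = 1/9999.
Bayes factor of the evidence already in hand = 10.
Odds after that evidence = (1/9999) × 10 = 10/9999.
Target odds = 4.
Need 8ⁿ ≥ 4 ÷ (10/9999) = 3999.6.
8³ = 512 falls short of 3999.6 but 8⁴ = 4096 reaches it, so n = 4.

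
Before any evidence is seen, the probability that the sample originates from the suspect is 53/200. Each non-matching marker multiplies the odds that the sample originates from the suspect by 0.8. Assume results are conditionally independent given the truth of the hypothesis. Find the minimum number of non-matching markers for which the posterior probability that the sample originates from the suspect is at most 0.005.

Prior odds = 0.265/0.735 = 53/147.
Likelihood ratio per non-matching marker = 0.8.
Target odds: 0.005 ÷ 0.995 = 1/199.
Require 0.8ⁿ ≤ 1/199 ÷ (53/147) = 147/10547.
0.8¹⁹ ≈0.0144115 is still above 147/10547 but 0.8²⁰ ≈0.0115292 is at or below it, so n = 20.

20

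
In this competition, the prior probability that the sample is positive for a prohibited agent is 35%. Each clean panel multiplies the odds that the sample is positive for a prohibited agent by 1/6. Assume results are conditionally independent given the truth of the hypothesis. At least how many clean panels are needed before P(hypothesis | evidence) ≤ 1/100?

3

Prior odds = 0.35/0.65 = 7/13.
Likelihood ratio per clean panel = 1/6.
Target posterior odds = 0.01/0.99 = 1/99.
Need (7/13) × (1/6)ⁿ ≤ 1/99, i.e. (1/6)ⁿ ≤ 13/693.
(1/6)² = 1/36 is still above 13/693 but (1/6)³ = 1/216 is at or below it, so n = 3.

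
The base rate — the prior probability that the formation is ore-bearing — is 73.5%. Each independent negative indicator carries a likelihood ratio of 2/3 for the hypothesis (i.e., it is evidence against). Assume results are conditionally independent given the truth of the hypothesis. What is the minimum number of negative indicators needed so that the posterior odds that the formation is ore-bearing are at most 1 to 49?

13

Prior odds = 0.735/0.265 = 147/53.
Likelihood ratio per negative indicator = 2/3.
Target odds = 1/49.
Require (2/3)ⁿ ≤ 1/49 ÷ (147/53) = 53/7203.
(2/3)¹² = 4096/531441 is still above 53/7203 but (2/3)¹³ = 8192/1594323 is at or below it, so n = 13.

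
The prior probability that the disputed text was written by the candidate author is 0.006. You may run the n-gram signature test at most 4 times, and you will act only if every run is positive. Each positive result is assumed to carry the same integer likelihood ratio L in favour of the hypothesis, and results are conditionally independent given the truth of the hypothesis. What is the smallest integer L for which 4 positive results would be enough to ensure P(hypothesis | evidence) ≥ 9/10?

Prior odds = 0.006/0.994 = 3/497.
Target odds = 0.9/0.1 = 9.
Need L⁴ ≥ 9 ÷ (3/497) = 1491.
6⁴ = 1296 < 1491 ≤ 2401 = 7⁴, so L = 7.

7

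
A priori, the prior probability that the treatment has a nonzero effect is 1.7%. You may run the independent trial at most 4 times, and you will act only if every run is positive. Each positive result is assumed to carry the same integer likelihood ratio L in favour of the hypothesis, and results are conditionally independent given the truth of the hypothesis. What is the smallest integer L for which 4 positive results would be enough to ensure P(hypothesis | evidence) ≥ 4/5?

4

Prior odds = 0.017/0.983 = 17/983.
Target odds = 0.8/0.2 = 4.
Need L⁴ ≥ 4 ÷ (17/983) = 3932/17.
3⁴ = 81 < 3932/17 ≤ 256 = 4⁴, so L = 4.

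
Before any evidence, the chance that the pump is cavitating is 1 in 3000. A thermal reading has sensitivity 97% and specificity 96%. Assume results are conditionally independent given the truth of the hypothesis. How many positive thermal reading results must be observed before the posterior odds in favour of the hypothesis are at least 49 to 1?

Prior odds: (1/3000) ÷ (2999/3000) = 1/2999.
False-positive rate = 1 − 0.96 = 0.04; likelihood ratio of a positive = 0.97/0.04 = 24.25.
Target odds = 49.
Require 24.25ⁿ ≥ 49 ÷ (1/2999) = 146951.
24.25³ = 912673/64 falls short of 146951 but 24.25⁴ = 88529281/256 reaches it, so n = 4.

4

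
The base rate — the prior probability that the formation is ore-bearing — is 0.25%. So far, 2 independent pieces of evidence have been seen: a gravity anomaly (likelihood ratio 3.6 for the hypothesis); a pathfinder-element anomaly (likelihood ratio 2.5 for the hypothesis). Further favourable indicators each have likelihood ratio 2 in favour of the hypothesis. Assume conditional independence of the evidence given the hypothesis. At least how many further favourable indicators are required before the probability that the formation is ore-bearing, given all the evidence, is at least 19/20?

Prior odds = 0.0025/0.9975 = 1/399.
Combined Bayes factor of the evidence already in hand = 3.6 × 2.5 = 9.
Odds after that evidence = (1/399) × 9 = 3/133.
Target odds = 0.95/0.05 = 19.
Need 2ⁿ ≥ 19 ÷ (3/133) = 2527/3.
2⁹ = 512 falls short of 2527/3 but 2¹⁰ = 1024 reaches it, so n = 10.

10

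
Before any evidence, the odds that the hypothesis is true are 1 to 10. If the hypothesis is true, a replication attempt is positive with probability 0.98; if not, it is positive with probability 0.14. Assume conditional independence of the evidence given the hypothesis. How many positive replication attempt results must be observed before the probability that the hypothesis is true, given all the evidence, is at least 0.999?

5

Prior odds = 0.1.
Likelihood ratio of a positive = 0.98/0.14 = 7.
Target posterior odds = 0.999/0.001 = 999.
Need 0.1 × 7ⁿ ≥ 999, i.e. 7ⁿ ≥ 9990.
7⁴ = 2401 falls short of 9990 but 7⁵ = 16807 reaches it, so n = 5.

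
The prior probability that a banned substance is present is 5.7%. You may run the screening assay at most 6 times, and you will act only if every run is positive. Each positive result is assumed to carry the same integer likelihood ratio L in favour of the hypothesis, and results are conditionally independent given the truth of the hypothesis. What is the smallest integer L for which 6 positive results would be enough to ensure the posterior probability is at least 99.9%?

6

Prior odds = 0.057/0.943 = 57/943.
Target odds = 0.999/0.001 = 999.
Need L⁶ ≥ 999 ÷ (57/943) = 314019/19.
5⁶ = 15625 < 314019/19 ≤ 46656 = 6⁶, so L = 6.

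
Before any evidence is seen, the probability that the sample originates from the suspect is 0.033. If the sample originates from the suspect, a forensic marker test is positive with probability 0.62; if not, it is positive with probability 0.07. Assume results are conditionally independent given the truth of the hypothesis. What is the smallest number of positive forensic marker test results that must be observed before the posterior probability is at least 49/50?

Prior odds: 0.033 ÷ 0.967 = 33/967.
Likelihood ratio of a positive = 0.62/0.07 = 62/7.
Target odds: 0.98 ÷ 0.02 = 49.
Need (33/967) × (62/7)ⁿ ≥ 49, i.e. (62/7)ⁿ ≥ 47383/33.
(62/7)³ = 238328/343 falls short of 47383/33 but (62/7)⁴ = 14776336/2401 reaches it, so n = 4.

4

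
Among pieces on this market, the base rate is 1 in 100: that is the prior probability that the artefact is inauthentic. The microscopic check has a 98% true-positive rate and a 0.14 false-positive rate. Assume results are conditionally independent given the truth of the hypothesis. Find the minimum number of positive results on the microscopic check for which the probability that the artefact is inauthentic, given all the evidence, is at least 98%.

Prior odds = 0.01/0.99 = 1/99.
Likelihood ratio of a positive result = 0.98/0.14 = 7.
Target posterior odds = 0.98/0.02 = 49.
Need (1/99) × 7ⁿ ≥ 49, i.e. 7ⁿ ≥ 4851.
7⁴ = 2401 falls short of 4851 but 7⁵ = 16807 reaches it, so n = 5.

5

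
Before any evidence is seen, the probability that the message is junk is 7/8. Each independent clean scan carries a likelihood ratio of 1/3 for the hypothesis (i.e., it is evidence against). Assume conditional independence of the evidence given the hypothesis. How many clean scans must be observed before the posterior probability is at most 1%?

Prior odds: 0.875 ÷ 0.125 = 7.
Likelihood ratio per clean scan = 1/3.
Target odds: 0.01 ÷ 0.99 = 1/99.
Need 7 × (1/3)ⁿ ≤ 1/99, i.e. (1/3)ⁿ ≤ 1/693.
(1/3)⁵ = 1/243 is still above 1/693 but (1/3)⁶ = 1/729 is at or below it, so n = 6.

6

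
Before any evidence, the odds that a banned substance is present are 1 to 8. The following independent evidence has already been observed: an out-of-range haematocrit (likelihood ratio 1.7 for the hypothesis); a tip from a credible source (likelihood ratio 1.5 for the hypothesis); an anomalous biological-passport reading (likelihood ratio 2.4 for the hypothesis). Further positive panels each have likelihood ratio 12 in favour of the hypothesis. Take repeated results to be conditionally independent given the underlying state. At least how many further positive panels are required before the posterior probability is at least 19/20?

2

Prior odds = 0.125.
Combined Bayes factor of the evidence already in hand = 1.7 × 1.5 × 2.4 = 6.12.
Odds after that evidence = 0.125 × 6.12 = 0.765.
Target odds = 0.95/0.05 = 19.
Need 12ⁿ ≥ 19 ÷ 0.765 = 3800/153.
12¹ = 12 falls short of 3800/153 but 12² = 144 reaches it, so n = 2.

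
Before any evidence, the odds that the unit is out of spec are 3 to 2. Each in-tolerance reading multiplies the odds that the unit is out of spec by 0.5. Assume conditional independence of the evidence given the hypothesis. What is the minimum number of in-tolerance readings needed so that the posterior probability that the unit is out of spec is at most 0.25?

3

Prior odds = 1.5.
Likelihood ratio per in-tolerance reading = 0.5.
Target odds: 0.25 ÷ 0.75 = 1/3.
Need 1.5 × 0.5ⁿ ≤ 1/3, i.e. 0.5ⁿ ≤ 2/9.
0.5² = 0.25 is still above 2/9 but 0.5³ = 0.125 is at or below it, so n = 3.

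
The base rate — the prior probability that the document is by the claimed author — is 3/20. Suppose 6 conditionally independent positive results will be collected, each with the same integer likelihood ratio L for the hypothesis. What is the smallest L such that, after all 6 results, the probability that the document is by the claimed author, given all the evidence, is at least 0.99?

Prior odds = 0.15/0.85 = 3/17.
Target odds = 0.99/0.01 = 99.
Need L⁶ ≥ 99 ÷ (3/17) = 561.
2⁶ = 64 < 561 ≤ 729 = 3⁶, so L = 3.

3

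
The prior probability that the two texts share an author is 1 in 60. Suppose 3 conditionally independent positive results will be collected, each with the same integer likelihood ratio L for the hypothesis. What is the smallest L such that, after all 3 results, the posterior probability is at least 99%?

19

Prior odds = (1/60)/(59/60) = 1/59.
Target odds = 0.99/0.01 = 99.
Need L³ ≥ 99 ÷ (1/59) = 5841.
18³ = 5832 < 5841 ≤ 6859 = 19³, so L = 19.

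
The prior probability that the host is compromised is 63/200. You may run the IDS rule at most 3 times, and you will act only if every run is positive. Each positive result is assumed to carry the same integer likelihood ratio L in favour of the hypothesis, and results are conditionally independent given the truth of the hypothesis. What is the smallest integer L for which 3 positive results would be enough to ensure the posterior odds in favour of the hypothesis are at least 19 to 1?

4

Prior odds = 0.315/0.685 = 63/137.
Target odds = 19.
Need L³ ≥ 19 ÷ (63/137) = 2603/63.
3³ = 27 < 2603/63 ≤ 64 = 4³, so L = 4.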